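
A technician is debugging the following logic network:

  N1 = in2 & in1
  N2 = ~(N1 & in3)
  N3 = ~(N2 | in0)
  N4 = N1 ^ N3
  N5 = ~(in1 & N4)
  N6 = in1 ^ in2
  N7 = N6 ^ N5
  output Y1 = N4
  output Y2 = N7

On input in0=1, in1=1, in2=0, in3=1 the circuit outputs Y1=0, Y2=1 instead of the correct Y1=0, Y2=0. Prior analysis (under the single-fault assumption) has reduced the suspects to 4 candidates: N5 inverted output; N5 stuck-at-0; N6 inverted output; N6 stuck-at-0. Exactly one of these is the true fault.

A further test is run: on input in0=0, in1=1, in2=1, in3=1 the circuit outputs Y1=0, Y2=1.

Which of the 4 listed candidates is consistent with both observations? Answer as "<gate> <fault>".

Evaluate each candidate on input in0=0, in1=1, in2=1, in3=1:
  N5 inverted output: N1=1, N2=0, N3=1, N4=0, N5=0 [inverted output], N6=0, N7=0 → Y1=0, Y2=0 — eliminated
  N5 stuck-at-0: N1=1, N2=0, N3=1, N4=0, N5=0 [stuck-at-0], N6=0, N7=0 → Y1=0, Y2=0 — eliminated
  N6 inverted output: N1=1, N2=0, N3=1, N4=0, N5=1, N6=1 [inverted output], N7=0 → Y1=0, Y2=0 — eliminated
  N6 stuck-at-0: N1=1, N2=0, N3=1, N4=0, N5=1, N6=0 [stuck-at-0], N7=1 → Y1=0, Y2=1 — matches
Only N6 stuck-at-0 reproduces the observed Y1=0, Y2=1.

N6 stuck-at-0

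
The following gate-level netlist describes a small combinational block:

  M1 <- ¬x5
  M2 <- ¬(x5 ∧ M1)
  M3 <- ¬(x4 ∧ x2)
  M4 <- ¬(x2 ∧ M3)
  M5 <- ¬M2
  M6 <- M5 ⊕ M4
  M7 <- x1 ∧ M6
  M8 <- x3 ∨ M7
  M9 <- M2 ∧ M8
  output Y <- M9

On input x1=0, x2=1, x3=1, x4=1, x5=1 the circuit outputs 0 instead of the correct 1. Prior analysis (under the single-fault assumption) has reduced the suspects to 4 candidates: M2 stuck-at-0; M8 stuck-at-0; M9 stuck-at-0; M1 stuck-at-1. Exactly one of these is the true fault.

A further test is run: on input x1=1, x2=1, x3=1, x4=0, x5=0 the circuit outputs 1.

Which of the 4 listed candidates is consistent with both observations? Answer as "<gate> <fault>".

Evaluate each candidate on input x1=1, x2=1, x3=1, x4=0, x5=0:
  M2 stuck-at-0: M1=1, M2=0 [stuck-at-0], M3=1, M4=0, M5=1, M6=1, M7=1, M8=1, M9=0 → 0 — eliminated
  M8 stuck-at-0: M1=1, M2=1, M3=1, M4=0, M5=0, M6=0, M7=0, M8=0 [stuck-at-0], M9=0 → 0 — eliminated
  M9 stuck-at-0: M1=1, M2=1, M3=1, M4=0, M5=0, M6=0, M7=0, M8=1, M9=0 [stuck-at-0] → 0 — eliminated
  M1 stuck-at-1: M1=1 [stuck-at-1], M2=1, M3=1, M4=0, M5=0, M6=0, M7=0, M8=1, M9=1 → 1 — matches
Only M1 stuck-at-1 reproduces the observed 1.

M1 stuck-at-1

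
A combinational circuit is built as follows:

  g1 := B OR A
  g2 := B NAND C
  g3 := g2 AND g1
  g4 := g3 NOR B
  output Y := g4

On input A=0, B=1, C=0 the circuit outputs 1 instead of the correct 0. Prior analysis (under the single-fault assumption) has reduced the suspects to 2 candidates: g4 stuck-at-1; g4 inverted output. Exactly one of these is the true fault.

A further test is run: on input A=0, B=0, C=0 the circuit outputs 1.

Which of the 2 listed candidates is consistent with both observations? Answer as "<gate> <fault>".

g4 stuck-at-1

Evaluate each candidate on input A=0, B=0, C=0:
  g4 stuck-at-1: g1=0, g2=1, g3=0, g4=1 [stuck-at-1] → 1 — matches
  g4 inverted output: g1=0, g2=1, g3=0, g4=0 [inverted output] → 0 — eliminated
Only g4 stuck-at-1 reproduces the observed 1.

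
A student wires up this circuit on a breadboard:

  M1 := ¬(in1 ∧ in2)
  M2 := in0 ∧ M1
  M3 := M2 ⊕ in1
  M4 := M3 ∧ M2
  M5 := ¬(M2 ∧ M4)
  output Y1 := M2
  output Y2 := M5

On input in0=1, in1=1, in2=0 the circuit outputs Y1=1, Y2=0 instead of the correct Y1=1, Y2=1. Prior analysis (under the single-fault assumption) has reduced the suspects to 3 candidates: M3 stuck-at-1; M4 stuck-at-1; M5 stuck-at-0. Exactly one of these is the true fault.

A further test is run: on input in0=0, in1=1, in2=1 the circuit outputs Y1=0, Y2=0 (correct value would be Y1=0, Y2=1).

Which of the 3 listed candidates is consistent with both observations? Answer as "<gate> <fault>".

Evaluate each candidate on input in0=0, in1=1, in2=1:
  M3 stuck-at-1: M1=0, M2=0, M3=1 [stuck-at-1], M4=0, M5=1 → Y1=0, Y2=1 — eliminated
  M4 stuck-at-1: M1=0, M2=0, M3=1, M4=1 [stuck-at-1], M5=1 → Y1=0, Y2=1 — eliminated
  M5 stuck-at-0: M1=0, M2=0, M3=1, M4=0, M5=0 [stuck-at-0] → Y1=0, Y2=0 — matches
Only M5 stuck-at-0 reproduces the observed Y1=0, Y2=0.

M5 stuck-at-0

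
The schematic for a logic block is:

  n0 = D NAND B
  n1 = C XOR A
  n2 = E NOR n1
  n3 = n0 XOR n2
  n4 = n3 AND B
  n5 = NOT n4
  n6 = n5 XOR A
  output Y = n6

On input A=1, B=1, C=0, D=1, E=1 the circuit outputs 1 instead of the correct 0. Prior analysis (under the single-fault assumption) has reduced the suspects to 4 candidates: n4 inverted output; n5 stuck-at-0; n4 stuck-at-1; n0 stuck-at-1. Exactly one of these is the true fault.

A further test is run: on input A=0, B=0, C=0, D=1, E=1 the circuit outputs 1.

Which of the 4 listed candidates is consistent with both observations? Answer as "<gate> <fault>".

Evaluate each candidate on input A=0, B=0, C=0, D=1, E=1:
  n4 inverted output: n0=1, n1=0, n2=0, n3=1, n4=1 [inverted output], n5=0, n6=0 → 0 — eliminated
  n5 stuck-at-0: n0=1, n1=0, n2=0, n3=1, n4=0, n5=0 [stuck-at-0], n6=0 → 0 — eliminated
  n4 stuck-at-1: n0=1, n1=0, n2=0, n3=1, n4=1 [stuck-at-1], n5=0, n6=0 → 0 — eliminated
  n0 stuck-at-1: n0=1 [stuck-at-1], n1=0, n2=0, n3=1, n4=0, n5=1, n6=1 → 1 — matches
Only n0 stuck-at-1 reproduces the observed 1.

n0 stuck-at-1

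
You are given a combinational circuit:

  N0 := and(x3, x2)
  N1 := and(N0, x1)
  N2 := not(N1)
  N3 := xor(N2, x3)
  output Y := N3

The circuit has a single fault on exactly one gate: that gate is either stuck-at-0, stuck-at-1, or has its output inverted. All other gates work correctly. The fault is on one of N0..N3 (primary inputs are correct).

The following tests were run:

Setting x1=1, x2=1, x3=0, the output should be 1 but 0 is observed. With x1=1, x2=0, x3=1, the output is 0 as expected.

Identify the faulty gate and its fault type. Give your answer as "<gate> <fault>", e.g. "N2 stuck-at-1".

N3 stuck-at-0

Fault-free values for test 1 (x1=1, x2=1, x3=0): N0=0, N1=0, N2=1, N3=1, giving Y=1. Observed 0.
Test 1: faults giving observed 0 are {N0 stuck-at-1, N0 inverted output, N1 stuck-at-1, N1 inverted output, N2 stuck-at-0, N2 inverted output, N3 stuck-at-0, N3 inverted output}.
Test 2 (x1=1, x2=0, x3=1): fault-free N0=0, N1=0, N2=1, N3=0 → 0; observed 0. Eliminates N0 stuck-at-1, N0 inverted output, N1 stuck-at-1, N1 inverted output, N2 stuck-at-0, N2 inverted output, N3 inverted output.
Only N3 stuck-at-0 is consistent with every test.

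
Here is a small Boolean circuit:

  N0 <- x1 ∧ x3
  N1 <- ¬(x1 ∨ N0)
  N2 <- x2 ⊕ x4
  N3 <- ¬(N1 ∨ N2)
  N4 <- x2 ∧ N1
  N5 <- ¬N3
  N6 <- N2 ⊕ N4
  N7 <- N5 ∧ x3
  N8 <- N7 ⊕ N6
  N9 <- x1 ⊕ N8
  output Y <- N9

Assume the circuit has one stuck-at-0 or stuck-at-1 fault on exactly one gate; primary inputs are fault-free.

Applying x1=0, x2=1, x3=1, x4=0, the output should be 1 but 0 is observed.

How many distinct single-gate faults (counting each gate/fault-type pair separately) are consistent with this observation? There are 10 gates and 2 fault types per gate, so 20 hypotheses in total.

10

Fault-free: N0=0, N1=1, N2=1, N3=0, N4=1, N5=1, N6=0, N7=1, N8=1, N9=1 → 1. Observed 0.
  N0: stuck-at-1 ✓; others ✗
  N1: stuck-at-0 ✓; others ✗
  N2: stuck-at-0 ✓; others ✗
  N3: stuck-at-1 ✓; others ✗
  N4: stuck-at-0 ✓; others ✗
  N5: stuck-at-0 ✓; others ✗
  N6: stuck-at-1 ✓; others ✗
  N7: stuck-at-0 ✓; others ✗
  N8: stuck-at-0 ✓; others ✗
  N9: stuck-at-0 ✓; others ✗
Consistent faults: {N0 stuck-at-1, N1 stuck-at-0, N2 stuck-at-0, N3 stuck-at-1, N4 stuck-at-0, N5 stuck-at-0, N6 stuck-at-1, N7 stuck-at-0, N8 stuck-at-0, N9 stuck-at-0} — 10 in all.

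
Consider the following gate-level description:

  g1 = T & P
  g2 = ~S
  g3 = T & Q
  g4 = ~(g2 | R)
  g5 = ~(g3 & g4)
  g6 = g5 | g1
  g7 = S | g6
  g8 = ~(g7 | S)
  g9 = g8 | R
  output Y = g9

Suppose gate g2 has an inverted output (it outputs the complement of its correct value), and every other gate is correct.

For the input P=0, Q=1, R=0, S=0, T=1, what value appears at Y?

1

Propagate with g2 forced: g1=0, g2=0 [inverted output], g3=1, g4=1, g5=0, g6=0, g7=0, g8=1, g9=1.
So Y = 1. (Without the fault it would be 0.)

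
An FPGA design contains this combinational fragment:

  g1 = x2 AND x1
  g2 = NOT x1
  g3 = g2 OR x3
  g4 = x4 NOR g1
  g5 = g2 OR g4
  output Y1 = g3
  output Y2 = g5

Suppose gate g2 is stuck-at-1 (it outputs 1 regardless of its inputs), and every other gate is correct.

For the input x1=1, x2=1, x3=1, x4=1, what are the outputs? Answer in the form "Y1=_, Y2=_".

Y1=1, Y2=1

Propagate with g2 forced: g1=1, g2=1 [stuck-at-1], g3=1, g4=0, g5=1.
So the outputs are Y1=1, Y2=1. (Without the fault they would be Y1=1, Y2=0.)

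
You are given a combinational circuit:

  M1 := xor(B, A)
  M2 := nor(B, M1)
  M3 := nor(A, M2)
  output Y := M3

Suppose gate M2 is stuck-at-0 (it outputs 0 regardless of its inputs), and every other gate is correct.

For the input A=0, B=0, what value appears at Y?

Propagate with M2 forced: M1=0, M2=0 [stuck-at-0], M3=1.
So Y = 1. (Without the fault it would be 0.)

1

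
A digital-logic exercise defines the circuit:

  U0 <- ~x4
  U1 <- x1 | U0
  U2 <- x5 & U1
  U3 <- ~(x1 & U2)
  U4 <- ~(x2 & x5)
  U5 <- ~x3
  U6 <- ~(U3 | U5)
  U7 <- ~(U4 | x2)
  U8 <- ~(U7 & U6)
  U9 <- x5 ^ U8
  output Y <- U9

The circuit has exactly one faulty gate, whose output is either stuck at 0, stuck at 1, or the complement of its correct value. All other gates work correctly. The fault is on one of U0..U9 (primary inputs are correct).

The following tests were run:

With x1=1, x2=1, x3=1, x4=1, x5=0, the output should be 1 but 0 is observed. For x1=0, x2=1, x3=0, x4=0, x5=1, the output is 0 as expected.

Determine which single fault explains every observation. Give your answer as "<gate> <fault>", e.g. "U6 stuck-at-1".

U9 stuck-at-0

Fault-free values for test 1 (x1=1, x2=1, x3=1, x4=1, x5=0): U0=0, U1=1, U2=0, U3=1, U4=1, U5=0, U6=0, U7=0, U8=1, U9=1, giving Y=1. Observed 0.
Test 1: faults giving observed 0 are {U8 stuck-at-0, U8 inverted output, U9 stuck-at-0, U9 inverted output}.
Test 2 (x1=0, x2=1, x3=0, x4=0, x5=1): fault-free U0=1, U1=1, U2=1, U3=1, U4=0, U5=1, U6=0, U7=0, U8=1, U9=0 → 0; observed 0. Eliminates U8 stuck-at-0, U8 inverted output, U9 inverted output.
Only U9 stuck-at-0 is consistent with every test.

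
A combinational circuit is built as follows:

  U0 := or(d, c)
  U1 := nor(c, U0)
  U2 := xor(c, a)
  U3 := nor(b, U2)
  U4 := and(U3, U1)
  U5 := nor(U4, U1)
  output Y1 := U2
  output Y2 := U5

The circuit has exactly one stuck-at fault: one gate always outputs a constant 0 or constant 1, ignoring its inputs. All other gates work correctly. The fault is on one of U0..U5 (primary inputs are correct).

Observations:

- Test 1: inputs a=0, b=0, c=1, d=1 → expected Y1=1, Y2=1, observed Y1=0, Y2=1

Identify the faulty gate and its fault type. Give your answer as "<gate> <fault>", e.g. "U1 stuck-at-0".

U2 stuck-at-0

Fault-free values for test 1 (a=0, b=0, c=1, d=1): U0=1, U1=0, U2=1, U3=0, U4=0, U5=1, giving Y1=1, Y2=1. Observed Y1=0, Y2=1.
Test 1: faults giving observed Y1=0, Y2=1 are {U2 stuck-at-0}.
Only U2 stuck-at-0 is consistent with every test.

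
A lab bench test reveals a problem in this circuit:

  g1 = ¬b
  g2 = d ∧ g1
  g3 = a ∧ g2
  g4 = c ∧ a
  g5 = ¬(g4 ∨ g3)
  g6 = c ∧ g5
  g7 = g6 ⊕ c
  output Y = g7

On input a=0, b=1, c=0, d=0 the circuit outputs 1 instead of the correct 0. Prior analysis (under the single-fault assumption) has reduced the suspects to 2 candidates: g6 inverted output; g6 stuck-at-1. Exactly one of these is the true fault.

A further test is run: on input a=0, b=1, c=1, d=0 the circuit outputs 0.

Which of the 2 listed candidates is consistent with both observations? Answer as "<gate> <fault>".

g6 stuck-at-1

Evaluate each candidate on input a=0, b=1, c=1, d=0:
  g6 inverted output: g1=0, g2=0, g3=0, g4=0, g5=1, g6=0 [inverted output], g7=1 → 1 — eliminated
  g6 stuck-at-1: g1=0, g2=0, g3=0, g4=0, g5=1, g6=1 [stuck-at-1], g7=0 → 0 — matches
Only g6 stuck-at-1 reproduces the observed 0.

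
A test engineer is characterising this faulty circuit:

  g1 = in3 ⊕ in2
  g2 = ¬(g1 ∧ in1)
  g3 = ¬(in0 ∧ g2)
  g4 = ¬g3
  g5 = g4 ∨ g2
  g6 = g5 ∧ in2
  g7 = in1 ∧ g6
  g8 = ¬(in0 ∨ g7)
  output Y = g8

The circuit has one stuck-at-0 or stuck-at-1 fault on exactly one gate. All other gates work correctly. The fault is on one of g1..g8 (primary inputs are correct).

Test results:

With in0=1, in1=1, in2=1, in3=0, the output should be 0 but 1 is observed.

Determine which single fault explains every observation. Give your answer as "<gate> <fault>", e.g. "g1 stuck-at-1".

g8 stuck-at-1

Fault-free values for test 1 (in0=1, in1=1, in2=1, in3=0): g1=1, g2=0, g3=1, g4=0, g5=0, g6=0, g7=0, g8=0, giving Y=0. Observed 1.
Test 1: faults giving observed 1 are {g8 stuck-at-1}.
Only g8 stuck-at-1 is consistent with every test.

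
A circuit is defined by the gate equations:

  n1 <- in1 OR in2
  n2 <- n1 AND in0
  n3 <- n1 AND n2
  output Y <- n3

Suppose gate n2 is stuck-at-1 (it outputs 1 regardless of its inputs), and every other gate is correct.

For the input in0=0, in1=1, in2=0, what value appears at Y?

Propagate with n2 forced: n1=1, n2=1 [stuck-at-1], n3=1.
So Y = 1. (Without the fault it would be 0.)

1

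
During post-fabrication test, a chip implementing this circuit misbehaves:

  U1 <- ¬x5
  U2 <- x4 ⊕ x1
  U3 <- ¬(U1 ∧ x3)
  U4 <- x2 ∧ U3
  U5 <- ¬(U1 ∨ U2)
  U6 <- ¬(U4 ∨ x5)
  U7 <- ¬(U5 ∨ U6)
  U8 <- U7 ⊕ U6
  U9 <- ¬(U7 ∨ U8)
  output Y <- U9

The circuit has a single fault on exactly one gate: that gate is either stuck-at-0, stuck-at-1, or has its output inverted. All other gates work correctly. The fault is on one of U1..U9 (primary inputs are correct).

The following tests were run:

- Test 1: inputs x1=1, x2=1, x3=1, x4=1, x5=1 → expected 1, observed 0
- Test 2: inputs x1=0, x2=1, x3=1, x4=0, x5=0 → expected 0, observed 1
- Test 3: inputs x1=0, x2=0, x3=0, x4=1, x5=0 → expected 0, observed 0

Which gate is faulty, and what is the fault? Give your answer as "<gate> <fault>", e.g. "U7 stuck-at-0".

U1 inverted output

Fault-free values for test 1 (x1=1, x2=1, x3=1, x4=1, x5=1): U1=0, U2=0, U3=1, U4=1, U5=1, U6=0, U7=0, U8=0, U9=1, giving Y=1. Observed 0.
Test 1: faults giving observed 0 are {U1 stuck-at-1, U1 inverted output, U2 stuck-at-1, U2 inverted output, U5 stuck-at-0, U5 inverted output, U6 stuck-at-1, U6 inverted output, U7 stuck-at-1, U7 inverted output, U8 stuck-at-1, U8 inverted output, U9 stuck-at-0, U9 inverted output}.
Test 2 (x1=0, x2=1, x3=1, x4=0, x5=0): fault-free U1=1, U2=0, U3=0, U4=0, U5=0, U6=1, U7=0, U8=1, U9=0 → 0; observed 1. Eliminates U1 stuck-at-1, U2 stuck-at-1, U2 inverted output, U5 stuck-at-0, U5 inverted output, U6 stuck-at-1, U6 inverted output, U7 stuck-at-1, U7 inverted output, U8 stuck-at-1, U9 stuck-at-0.
Test 3 (x1=0, x2=0, x3=0, x4=1, x5=0): fault-free U1=1, U2=1, U3=1, U4=0, U5=0, U6=1, U7=0, U8=1, U9=0 → 0; observed 0. Eliminates U8 inverted output, U9 inverted output.
Only U1 inverted output is consistent with every test.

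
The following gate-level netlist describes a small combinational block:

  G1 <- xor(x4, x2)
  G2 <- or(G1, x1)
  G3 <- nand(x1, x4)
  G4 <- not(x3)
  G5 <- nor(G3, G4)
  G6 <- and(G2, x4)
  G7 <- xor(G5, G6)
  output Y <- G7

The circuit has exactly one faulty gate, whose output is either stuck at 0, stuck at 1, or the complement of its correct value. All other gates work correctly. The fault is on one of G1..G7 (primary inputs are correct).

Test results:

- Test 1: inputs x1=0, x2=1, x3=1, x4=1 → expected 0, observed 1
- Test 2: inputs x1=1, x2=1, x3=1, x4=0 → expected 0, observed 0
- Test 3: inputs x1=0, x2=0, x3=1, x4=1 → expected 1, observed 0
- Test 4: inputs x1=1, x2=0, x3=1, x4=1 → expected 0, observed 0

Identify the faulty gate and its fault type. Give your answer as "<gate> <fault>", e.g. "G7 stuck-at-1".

Fault-free values for test 1 (x1=0, x2=1, x3=1, x4=1): G1=0, G2=0, G3=1, G4=0, G5=0, G6=0, G7=0, giving Y=0. Observed 1.
Test 1: faults giving observed 1 are {G1 stuck-at-1, G1 inverted output, G2 stuck-at-1, G2 inverted output, G3 stuck-at-0, G3 inverted output, G5 stuck-at-1, G5 inverted output, G6 stuck-at-1, G6 inverted output, G7 stuck-at-1, G7 inverted output}.
Test 2 (x1=1, x2=1, x3=1, x4=0): fault-free G1=1, G2=1, G3=1, G4=0, G5=0, G6=0, G7=0 → 0; observed 0. Eliminates G3 stuck-at-0, G3 inverted output, G5 stuck-at-1, G5 inverted output, G6 stuck-at-1, G6 inverted output, G7 stuck-at-1, G7 inverted output.
Test 3 (x1=0, x2=0, x3=1, x4=1): fault-free G1=1, G2=1, G3=1, G4=0, G5=0, G6=1, G7=1 → 1; observed 0. Eliminates G1 stuck-at-1, G2 stuck-at-1.
Test 4 (x1=1, x2=0, x3=1, x4=1): fault-free G1=1, G2=1, G3=0, G4=0, G5=1, G6=1, G7=0 → 0; observed 0. Eliminates G2 inverted output.
Only G1 inverted output is consistent with every test.

G1 inverted output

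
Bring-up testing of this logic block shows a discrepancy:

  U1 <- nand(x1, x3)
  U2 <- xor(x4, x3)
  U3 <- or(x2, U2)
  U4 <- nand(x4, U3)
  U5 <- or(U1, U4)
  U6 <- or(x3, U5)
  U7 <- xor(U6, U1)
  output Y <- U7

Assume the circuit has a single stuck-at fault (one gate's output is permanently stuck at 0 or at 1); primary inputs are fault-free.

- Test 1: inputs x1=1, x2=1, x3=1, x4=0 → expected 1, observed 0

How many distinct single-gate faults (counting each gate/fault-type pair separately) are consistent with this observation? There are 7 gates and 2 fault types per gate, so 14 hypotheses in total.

Fault-free: U1=0, U2=1, U3=1, U4=1, U5=1, U6=1, U7=1 → 1. Observed 0.
  U1 stuck-at-0: output 1 ✗
  U1 stuck-at-1: output 0 ✓
  U2 stuck-at-0: output 1 ✗
  U2 stuck-at-1: output 1 ✗
  U3 stuck-at-0: output 1 ✗
  U3 stuck-at-1: output 1 ✗
  U4 stuck-at-0: output 1 ✗
  U4 stuck-at-1: output 1 ✗
  U5 stuck-at-0: output 1 ✗
  U5 stuck-at-1: output 1 ✗
  U6 stuck-at-0: output 0 ✓
  U6 stuck-at-1: output 1 ✗
  U7 stuck-at-0: output 0 ✓
  U7 stuck-at-1: output 1 ✗
Consistent faults: {U1 stuck-at-1, U6 stuck-at-0, U7 stuck-at-0} — 3 in all.

3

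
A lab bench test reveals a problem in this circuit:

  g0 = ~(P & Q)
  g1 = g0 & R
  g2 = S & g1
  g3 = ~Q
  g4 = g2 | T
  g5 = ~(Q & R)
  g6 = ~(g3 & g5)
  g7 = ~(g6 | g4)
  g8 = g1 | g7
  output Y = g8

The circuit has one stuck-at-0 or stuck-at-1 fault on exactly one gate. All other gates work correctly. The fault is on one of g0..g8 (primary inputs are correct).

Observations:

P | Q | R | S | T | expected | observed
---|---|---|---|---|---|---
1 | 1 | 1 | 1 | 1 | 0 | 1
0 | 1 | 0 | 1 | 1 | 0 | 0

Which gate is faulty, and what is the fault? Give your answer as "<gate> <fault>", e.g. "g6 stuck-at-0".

Fault-free values for test 1 (P=1, Q=1, R=1, S=1, T=1): g0=0, g1=0, g2=0, g3=0, g4=1, g5=0, g6=1, g7=0, g8=0, giving Y=0. Observed 1.
Test 1: faults giving observed 1 are {g0 stuck-at-1, g1 stuck-at-1, g7 stuck-at-1, g8 stuck-at-1}.
Test 2 (P=0, Q=1, R=0, S=1, T=1): fault-free g0=1, g1=0, g2=0, g3=0, g4=1, g5=1, g6=1, g7=0, g8=0 → 0; observed 0. Eliminates g1 stuck-at-1, g7 stuck-at-1, g8 stuck-at-1.
Only g0 stuck-at-1 is consistent with every test.

g0 stuck-at-1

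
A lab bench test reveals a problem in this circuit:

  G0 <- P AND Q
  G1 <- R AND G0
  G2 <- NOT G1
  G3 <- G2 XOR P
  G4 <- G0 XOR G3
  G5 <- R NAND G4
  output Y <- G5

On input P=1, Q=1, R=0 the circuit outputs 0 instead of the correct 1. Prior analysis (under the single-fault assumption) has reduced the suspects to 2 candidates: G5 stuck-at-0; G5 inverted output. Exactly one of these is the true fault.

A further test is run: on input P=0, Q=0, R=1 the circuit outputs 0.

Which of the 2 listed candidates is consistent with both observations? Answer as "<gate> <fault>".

Evaluate each candidate on input P=0, Q=0, R=1:
  G5 stuck-at-0: G0=0, G1=0, G2=1, G3=1, G4=1, G5=0 [stuck-at-0] → 0 — matches
  G5 inverted output: G0=0, G1=0, G2=1, G3=1, G4=1, G5=1 [inverted output] → 1 — eliminated
Only G5 stuck-at-0 reproduces the observed 0.

G5 stuck-at-0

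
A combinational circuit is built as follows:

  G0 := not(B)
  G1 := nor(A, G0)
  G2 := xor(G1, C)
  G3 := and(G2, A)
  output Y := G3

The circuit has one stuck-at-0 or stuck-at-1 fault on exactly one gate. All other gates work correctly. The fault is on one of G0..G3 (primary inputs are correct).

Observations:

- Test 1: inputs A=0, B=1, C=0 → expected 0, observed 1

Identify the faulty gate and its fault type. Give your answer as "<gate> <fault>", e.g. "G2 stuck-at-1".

Fault-free values for test 1 (A=0, B=1, C=0): G0=0, G1=1, G2=1, G3=0, giving Y=0. Observed 1.
Test 1: faults giving observed 1 are {G3 stuck-at-1}.
Only G3 stuck-at-1 is consistent with every test.

G3 stuck-at-1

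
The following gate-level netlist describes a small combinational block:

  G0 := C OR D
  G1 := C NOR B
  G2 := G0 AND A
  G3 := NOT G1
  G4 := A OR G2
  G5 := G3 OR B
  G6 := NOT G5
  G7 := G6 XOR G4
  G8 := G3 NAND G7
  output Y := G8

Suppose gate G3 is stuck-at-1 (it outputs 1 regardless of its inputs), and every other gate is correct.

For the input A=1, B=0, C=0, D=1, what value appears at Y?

0

Propagate with G3 forced: G0=1, G1=1, G2=1, G3=1 [stuck-at-1], G4=1, G5=1, G6=0, G7=1, G8=0.
So Y = 0. (Without the fault it would be 1.)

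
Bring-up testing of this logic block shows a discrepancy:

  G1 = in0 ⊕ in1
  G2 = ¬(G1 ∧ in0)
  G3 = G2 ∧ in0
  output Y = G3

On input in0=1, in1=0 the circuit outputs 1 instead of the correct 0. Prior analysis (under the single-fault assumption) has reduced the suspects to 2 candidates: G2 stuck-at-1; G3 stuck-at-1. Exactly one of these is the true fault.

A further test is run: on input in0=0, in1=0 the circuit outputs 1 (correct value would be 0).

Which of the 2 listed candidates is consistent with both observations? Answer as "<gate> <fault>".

G3 stuck-at-1

Evaluate each candidate on input in0=0, in1=0:
  G2 stuck-at-1: G1=0, G2=1 [stuck-at-1], G3=0 → 0 — eliminated
  G3 stuck-at-1: G1=0, G2=1, G3=1 [stuck-at-1] → 1 — matches
Only G3 stuck-at-1 reproduces the observed 1.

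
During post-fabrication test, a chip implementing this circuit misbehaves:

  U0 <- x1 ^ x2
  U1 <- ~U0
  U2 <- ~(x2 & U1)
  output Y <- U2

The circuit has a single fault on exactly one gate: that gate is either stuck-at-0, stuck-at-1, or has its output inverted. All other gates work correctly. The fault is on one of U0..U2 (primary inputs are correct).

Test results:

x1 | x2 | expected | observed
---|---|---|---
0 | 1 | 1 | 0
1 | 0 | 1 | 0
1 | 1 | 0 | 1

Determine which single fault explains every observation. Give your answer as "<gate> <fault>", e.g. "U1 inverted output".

U2 inverted output

Fault-free values for test 1 (x1=0, x2=1): U0=1, U1=0, U2=1, giving Y=1. Observed 0.
Test 1: faults giving observed 0 are {U0 stuck-at-0, U0 inverted output, U1 stuck-at-1, U1 inverted output, U2 stuck-at-0, U2 inverted output}.
Test 2 (x1=1, x2=0): fault-free U0=1, U1=0, U2=1 → 1; observed 0. Eliminates U0 stuck-at-0, U0 inverted output, U1 stuck-at-1, U1 inverted output.
Test 3 (x1=1, x2=1): fault-free U0=0, U1=1, U2=0 → 0; observed 1. Eliminates U2 stuck-at-0.
Only U2 inverted output is consistent with every test.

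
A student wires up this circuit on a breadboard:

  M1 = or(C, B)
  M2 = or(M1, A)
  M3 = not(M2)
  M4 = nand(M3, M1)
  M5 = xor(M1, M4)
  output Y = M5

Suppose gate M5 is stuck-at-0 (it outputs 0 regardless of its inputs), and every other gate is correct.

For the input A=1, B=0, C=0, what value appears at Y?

0

Propagate with M5 forced: M1=0, M2=1, M3=0, M4=1, M5=0 [stuck-at-0].
So Y = 0. (Without the fault it would be 1.)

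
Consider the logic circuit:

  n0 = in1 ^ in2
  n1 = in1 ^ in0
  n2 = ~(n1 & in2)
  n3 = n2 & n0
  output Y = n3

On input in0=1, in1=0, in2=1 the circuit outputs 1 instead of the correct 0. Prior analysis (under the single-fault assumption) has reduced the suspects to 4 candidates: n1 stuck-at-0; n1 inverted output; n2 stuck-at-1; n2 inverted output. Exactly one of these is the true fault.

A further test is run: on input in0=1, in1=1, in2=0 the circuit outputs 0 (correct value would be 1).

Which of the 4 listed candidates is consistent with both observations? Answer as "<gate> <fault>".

n2 inverted output

Evaluate each candidate on input in0=1, in1=1, in2=0:
  n1 stuck-at-0: n0=1, n1=0 [stuck-at-0], n2=1, n3=1 → 1 — eliminated
  n1 inverted output: n0=1, n1=1 [inverted output], n2=1, n3=1 → 1 — eliminated
  n2 stuck-at-1: n0=1, n1=0, n2=1 [stuck-at-1], n3=1 → 1 — eliminated
  n2 inverted output: n0=1, n1=0, n2=0 [inverted output], n3=0 → 0 — matches
Only n2 inverted output reproduces the observed 0.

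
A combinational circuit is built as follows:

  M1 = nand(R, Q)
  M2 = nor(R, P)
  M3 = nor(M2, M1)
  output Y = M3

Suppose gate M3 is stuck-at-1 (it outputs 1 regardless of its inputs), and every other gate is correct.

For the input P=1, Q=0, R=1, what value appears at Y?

Propagate with M3 forced: M1=1, M2=0, M3=1 [stuck-at-1].
So Y = 1. (Without the fault it would be 0.)

1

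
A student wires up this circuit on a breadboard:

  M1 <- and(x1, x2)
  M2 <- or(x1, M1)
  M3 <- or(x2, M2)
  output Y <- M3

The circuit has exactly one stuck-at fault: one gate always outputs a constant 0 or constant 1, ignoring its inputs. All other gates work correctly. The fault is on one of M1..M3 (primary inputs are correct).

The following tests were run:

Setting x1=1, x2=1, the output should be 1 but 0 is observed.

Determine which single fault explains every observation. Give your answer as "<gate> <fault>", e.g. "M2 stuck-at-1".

Fault-free values for test 1 (x1=1, x2=1): M1=1, M2=1, M3=1, giving Y=1. Observed 0.
Test 1: faults giving observed 0 are {M3 stuck-at-0}.
Only M3 stuck-at-0 is consistent with every test.

M3 stuck-at-0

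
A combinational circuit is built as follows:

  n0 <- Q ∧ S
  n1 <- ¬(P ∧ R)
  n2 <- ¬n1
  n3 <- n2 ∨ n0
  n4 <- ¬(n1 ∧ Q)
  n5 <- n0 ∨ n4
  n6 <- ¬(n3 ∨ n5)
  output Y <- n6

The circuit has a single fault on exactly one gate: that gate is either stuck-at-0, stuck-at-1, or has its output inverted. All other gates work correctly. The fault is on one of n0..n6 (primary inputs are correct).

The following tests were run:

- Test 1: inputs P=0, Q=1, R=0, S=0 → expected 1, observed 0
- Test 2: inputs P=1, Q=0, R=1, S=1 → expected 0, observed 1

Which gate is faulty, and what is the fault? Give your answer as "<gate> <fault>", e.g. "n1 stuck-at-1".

Fault-free values for test 1 (P=0, Q=1, R=0, S=0): n0=0, n1=1, n2=0, n3=0, n4=0, n5=0, n6=1, giving Y=1. Observed 0.
Test 1: faults giving observed 0 are {n0 stuck-at-1, n0 inverted output, n1 stuck-at-0, n1 inverted output, n2 stuck-at-1, n2 inverted output, n3 stuck-at-1, n3 inverted output, n4 stuck-at-1, n4 inverted output, n5 stuck-at-1, n5 inverted output, n6 stuck-at-0, n6 inverted output}.
Test 2 (P=1, Q=0, R=1, S=1): fault-free n0=0, n1=0, n2=1, n3=1, n4=1, n5=1, n6=0 → 0; observed 1. Eliminates n0 stuck-at-1, n0 inverted output, n1 stuck-at-0, n1 inverted output, n2 stuck-at-1, n2 inverted output, n3 stuck-at-1, n3 inverted output, n4 stuck-at-1, n4 inverted output, n5 stuck-at-1, n5 inverted output, n6 stuck-at-0.
Only n6 inverted output is consistent with every test.

n6 inverted output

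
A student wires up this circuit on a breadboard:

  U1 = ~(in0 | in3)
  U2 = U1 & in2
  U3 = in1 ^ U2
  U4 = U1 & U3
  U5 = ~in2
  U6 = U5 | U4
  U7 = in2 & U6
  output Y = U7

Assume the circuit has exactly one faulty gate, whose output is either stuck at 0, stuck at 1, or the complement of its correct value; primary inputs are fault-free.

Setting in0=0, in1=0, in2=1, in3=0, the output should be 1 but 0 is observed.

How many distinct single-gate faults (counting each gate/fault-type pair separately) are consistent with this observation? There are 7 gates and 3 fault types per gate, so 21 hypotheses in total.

Fault-free: U1=1, U2=1, U3=1, U4=1, U5=0, U6=1, U7=1 → 1. Observed 0.
  U1: stuck-at-0, inverted output ✓; others ✗
  U2: stuck-at-0, inverted output ✓; others ✗
  U3: stuck-at-0, inverted output ✓; others ✗
  U4: stuck-at-0, inverted output ✓; others ✗
  U5: none of the 3 fault types match ✗
  U6: stuck-at-0, inverted output ✓; others ✗
  U7: stuck-at-0, inverted output ✓; others ✗
Consistent faults: {U1 stuck-at-0, U1 inverted output, U2 stuck-at-0, U2 inverted output, U3 stuck-at-0, U3 inverted output, U4 stuck-at-0, U4 inverted output, U6 stuck-at-0, U6 inverted output, U7 stuck-at-0, U7 inverted output} — 12 in all.

12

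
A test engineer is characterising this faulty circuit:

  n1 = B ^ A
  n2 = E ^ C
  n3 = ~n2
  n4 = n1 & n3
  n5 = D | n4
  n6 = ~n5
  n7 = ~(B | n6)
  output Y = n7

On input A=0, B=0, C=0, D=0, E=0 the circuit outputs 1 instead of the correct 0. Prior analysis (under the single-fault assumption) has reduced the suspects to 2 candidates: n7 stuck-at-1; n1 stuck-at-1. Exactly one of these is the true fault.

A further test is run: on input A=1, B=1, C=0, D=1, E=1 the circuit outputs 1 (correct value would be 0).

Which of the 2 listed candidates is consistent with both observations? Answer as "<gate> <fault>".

Evaluate each candidate on input A=1, B=1, C=0, D=1, E=1:
  n7 stuck-at-1: n1=0, n2=1, n3=0, n4=0, n5=1, n6=0, n7=1 [stuck-at-1] → 1 — matches
  n1 stuck-at-1: n1=1 [stuck-at-1], n2=1, n3=0, n4=0, n5=1, n6=0, n7=0 → 0 — eliminated
Only n7 stuck-at-1 reproduces the observed 1.

n7 stuck-at-1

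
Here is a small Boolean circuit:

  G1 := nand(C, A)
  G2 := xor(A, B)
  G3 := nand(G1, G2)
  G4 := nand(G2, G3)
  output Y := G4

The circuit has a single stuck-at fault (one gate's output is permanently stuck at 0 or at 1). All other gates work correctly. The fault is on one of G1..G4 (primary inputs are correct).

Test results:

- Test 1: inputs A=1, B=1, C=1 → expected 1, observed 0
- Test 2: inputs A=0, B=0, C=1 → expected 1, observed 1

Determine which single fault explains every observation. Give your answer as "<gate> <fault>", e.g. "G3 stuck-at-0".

G2 stuck-at-1

Fault-free values for test 1 (A=1, B=1, C=1): G1=0, G2=0, G3=1, G4=1, giving Y=1. Observed 0.
Test 1: faults giving observed 0 are {G2 stuck-at-1, G4 stuck-at-0}.
Test 2 (A=0, B=0, C=1): fault-free G1=1, G2=0, G3=1, G4=1 → 1; observed 1. Eliminates G4 stuck-at-0.
Only G2 stuck-at-1 is consistent with every test.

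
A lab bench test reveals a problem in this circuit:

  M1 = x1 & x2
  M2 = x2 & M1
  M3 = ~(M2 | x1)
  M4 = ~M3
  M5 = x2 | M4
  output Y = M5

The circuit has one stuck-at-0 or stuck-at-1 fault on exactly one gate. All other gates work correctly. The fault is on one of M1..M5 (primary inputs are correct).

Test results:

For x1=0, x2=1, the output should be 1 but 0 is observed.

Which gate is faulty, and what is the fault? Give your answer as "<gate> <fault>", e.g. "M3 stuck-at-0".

M5 stuck-at-0

Fault-free values for test 1 (x1=0, x2=1): M1=0, M2=0, M3=1, M4=0, M5=1, giving Y=1. Observed 0.
Test 1: faults giving observed 0 are {M5 stuck-at-0}.
Only M5 stuck-at-0 is consistent with every test.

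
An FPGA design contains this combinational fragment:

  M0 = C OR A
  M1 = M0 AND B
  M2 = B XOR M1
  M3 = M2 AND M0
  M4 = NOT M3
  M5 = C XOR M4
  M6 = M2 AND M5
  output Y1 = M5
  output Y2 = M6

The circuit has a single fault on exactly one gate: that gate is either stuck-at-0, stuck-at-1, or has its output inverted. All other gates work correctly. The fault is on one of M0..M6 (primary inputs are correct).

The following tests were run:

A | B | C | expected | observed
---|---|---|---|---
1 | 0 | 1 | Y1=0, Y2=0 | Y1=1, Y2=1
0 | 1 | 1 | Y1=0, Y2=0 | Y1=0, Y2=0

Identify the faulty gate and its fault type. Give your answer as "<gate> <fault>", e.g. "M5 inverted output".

Fault-free values for test 1 (A=1, B=0, C=1): M0=1, M1=0, M2=0, M3=0, M4=1, M5=0, M6=0, giving Y1=0, Y2=0. Observed Y1=1, Y2=1.
Test 1: faults giving observed Y1=1, Y2=1 are {M1 stuck-at-1, M1 inverted output, M2 stuck-at-1, M2 inverted output}.
Test 2 (A=0, B=1, C=1): fault-free M0=1, M1=1, M2=0, M3=0, M4=1, M5=0, M6=0 → Y1=0, Y2=0; observed Y1=0, Y2=0. Eliminates M1 inverted output, M2 stuck-at-1, M2 inverted output.
Only M1 stuck-at-1 is consistent with every test.

M1 stuck-at-1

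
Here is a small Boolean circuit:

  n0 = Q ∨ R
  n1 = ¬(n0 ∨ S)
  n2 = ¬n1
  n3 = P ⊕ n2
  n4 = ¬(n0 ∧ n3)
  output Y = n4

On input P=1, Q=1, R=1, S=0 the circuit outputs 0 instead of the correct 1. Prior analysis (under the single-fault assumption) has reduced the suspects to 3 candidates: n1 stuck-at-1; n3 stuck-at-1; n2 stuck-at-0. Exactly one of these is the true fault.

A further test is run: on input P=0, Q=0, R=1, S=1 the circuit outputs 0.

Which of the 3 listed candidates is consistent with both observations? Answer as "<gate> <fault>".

Evaluate each candidate on input P=0, Q=0, R=1, S=1:
  n1 stuck-at-1: n0=1, n1=1 [stuck-at-1], n2=0, n3=0, n4=1 → 1 — eliminated
  n3 stuck-at-1: n0=1, n1=0, n2=1, n3=1 [stuck-at-1], n4=0 → 0 — matches
  n2 stuck-at-0: n0=1, n1=0, n2=0 [stuck-at-0], n3=0, n4=1 → 1 — eliminated
Only n3 stuck-at-1 reproduces the observed 0.

n3 stuck-at-1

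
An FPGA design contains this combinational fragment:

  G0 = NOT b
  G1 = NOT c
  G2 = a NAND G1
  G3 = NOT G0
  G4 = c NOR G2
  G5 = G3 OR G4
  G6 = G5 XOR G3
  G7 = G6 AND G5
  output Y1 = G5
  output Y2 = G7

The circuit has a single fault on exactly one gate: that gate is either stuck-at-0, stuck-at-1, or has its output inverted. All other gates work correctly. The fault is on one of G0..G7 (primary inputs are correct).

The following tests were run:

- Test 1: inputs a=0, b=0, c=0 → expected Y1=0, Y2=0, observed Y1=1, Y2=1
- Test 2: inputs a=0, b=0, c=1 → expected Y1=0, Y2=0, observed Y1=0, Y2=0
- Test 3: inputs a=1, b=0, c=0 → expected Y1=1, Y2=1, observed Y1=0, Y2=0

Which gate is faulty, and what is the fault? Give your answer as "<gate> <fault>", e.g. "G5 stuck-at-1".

G2 inverted output

Fault-free values for test 1 (a=0, b=0, c=0): G0=1, G1=1, G2=1, G3=0, G4=0, G5=0, G6=0, G7=0, giving Y1=0, Y2=0. Observed Y1=1, Y2=1.
Test 1: faults giving observed Y1=1, Y2=1 are {G2 stuck-at-0, G2 inverted output, G4 stuck-at-1, G4 inverted output, G5 stuck-at-1, G5 inverted output}.
Test 2 (a=0, b=0, c=1): fault-free G0=1, G1=0, G2=1, G3=0, G4=0, G5=0, G6=0, G7=0 → Y1=0, Y2=0; observed Y1=0, Y2=0. Eliminates G4 stuck-at-1, G4 inverted output, G5 stuck-at-1, G5 inverted output.
Test 3 (a=1, b=0, c=0): fault-free G0=1, G1=1, G2=0, G3=0, G4=1, G5=1, G6=1, G7=1 → Y1=1, Y2=1; observed Y1=0, Y2=0. Eliminates G2 stuck-at-0.
Only G2 inverted output is consistent with every test.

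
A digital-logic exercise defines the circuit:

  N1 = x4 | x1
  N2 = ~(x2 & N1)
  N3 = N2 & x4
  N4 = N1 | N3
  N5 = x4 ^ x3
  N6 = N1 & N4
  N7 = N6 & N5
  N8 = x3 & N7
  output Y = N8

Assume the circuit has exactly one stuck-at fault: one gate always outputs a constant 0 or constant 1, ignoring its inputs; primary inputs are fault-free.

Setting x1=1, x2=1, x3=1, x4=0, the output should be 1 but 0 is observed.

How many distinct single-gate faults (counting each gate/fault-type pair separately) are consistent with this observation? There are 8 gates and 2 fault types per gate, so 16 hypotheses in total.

6

Fault-free: N1=1, N2=0, N3=0, N4=1, N5=1, N6=1, N7=1, N8=1 → 1. Observed 0.
  N1: stuck-at-0 ✓; others ✗
  N2: none of the 2 fault types match ✗
  N3: none of the 2 fault types match ✗
  N4: stuck-at-0 ✓; others ✗
  N5: stuck-at-0 ✓; others ✗
  N6: stuck-at-0 ✓; others ✗
  N7: stuck-at-0 ✓; others ✗
  N8: stuck-at-0 ✓; others ✗
Consistent faults: {N1 stuck-at-0, N4 stuck-at-0, N5 stuck-at-0, N6 stuck-at-0, N7 stuck-at-0, N8 stuck-at-0} — 6 in all.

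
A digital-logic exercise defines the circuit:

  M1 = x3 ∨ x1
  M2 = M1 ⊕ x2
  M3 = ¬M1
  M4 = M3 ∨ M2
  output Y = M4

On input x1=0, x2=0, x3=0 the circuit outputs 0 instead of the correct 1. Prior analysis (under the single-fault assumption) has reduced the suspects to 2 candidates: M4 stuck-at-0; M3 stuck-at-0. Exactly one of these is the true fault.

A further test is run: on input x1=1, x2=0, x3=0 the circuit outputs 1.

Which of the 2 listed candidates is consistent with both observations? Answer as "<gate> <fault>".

Evaluate each candidate on input x1=1, x2=0, x3=0:
  M4 stuck-at-0: M1=1, M2=1, M3=0, M4=0 [stuck-at-0] → 0 — eliminated
  M3 stuck-at-0: M1=1, M2=1, M3=0 [stuck-at-0], M4=1 → 1 — matches
Only M3 stuck-at-0 reproduces the observed 1.

M3 stuck-at-0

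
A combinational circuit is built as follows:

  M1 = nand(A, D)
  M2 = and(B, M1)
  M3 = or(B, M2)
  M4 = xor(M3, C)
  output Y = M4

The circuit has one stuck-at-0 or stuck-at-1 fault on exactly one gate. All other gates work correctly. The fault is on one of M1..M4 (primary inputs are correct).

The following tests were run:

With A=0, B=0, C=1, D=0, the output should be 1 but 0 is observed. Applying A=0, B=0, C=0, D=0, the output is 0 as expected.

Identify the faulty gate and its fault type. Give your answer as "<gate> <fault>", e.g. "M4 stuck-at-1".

Fault-free values for test 1 (A=0, B=0, C=1, D=0): M1=1, M2=0, M3=0, M4=1, giving Y=1. Observed 0.
Test 1: faults giving observed 0 are {M2 stuck-at-1, M3 stuck-at-1, M4 stuck-at-0}.
Test 2 (A=0, B=0, C=0, D=0): fault-free M1=1, M2=0, M3=0, M4=0 → 0; observed 0. Eliminates M2 stuck-at-1, M3 stuck-at-1.
Only M4 stuck-at-0 is consistent with every test.

M4 stuck-at-0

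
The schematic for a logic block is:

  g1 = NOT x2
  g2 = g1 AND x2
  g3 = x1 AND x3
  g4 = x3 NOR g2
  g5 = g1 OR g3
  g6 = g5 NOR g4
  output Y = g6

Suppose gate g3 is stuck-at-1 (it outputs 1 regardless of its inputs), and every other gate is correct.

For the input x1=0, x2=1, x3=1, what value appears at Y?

0

Propagate with g3 forced: g1=0, g2=0, g3=1 [stuck-at-1], g4=0, g5=1, g6=0.
So Y = 0. (Without the fault it would be 1.)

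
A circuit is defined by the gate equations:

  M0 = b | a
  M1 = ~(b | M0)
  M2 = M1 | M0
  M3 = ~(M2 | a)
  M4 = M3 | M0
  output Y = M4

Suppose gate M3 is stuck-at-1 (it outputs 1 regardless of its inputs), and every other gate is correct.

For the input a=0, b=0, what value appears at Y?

1

Propagate with M3 forced: M0=0, M1=1, M2=1, M3=1 [stuck-at-1], M4=1.
So Y = 1. (Without the fault it would be 0.)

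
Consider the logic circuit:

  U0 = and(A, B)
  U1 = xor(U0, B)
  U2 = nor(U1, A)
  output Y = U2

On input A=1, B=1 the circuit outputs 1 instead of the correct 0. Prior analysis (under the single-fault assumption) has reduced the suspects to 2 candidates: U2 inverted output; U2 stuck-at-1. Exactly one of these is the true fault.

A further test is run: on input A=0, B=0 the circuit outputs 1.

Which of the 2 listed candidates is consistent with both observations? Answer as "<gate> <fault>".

Evaluate each candidate on input A=0, B=0:
  U2 inverted output: U0=0, U1=0, U2=0 [inverted output] → 0 — eliminated
  U2 stuck-at-1: U0=0, U1=0, U2=1 [stuck-at-1] → 1 — matches
Only U2 stuck-at-1 reproduces the observed 1.

U2 stuck-at-1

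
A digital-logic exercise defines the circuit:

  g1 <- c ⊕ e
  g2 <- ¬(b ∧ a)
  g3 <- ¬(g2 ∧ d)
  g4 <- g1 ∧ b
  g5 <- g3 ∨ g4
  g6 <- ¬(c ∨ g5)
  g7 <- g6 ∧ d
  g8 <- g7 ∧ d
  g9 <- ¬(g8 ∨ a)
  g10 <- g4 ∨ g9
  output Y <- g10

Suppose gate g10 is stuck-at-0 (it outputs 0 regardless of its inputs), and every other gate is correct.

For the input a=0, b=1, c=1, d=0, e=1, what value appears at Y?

0

Propagate with g10 forced: g1=0, g2=1, g3=1, g4=0, g5=1, g6=0, g7=0, g8=0, g9=1, g10=0 [stuck-at-0].
So Y = 0. (Without the fault it would be 1.)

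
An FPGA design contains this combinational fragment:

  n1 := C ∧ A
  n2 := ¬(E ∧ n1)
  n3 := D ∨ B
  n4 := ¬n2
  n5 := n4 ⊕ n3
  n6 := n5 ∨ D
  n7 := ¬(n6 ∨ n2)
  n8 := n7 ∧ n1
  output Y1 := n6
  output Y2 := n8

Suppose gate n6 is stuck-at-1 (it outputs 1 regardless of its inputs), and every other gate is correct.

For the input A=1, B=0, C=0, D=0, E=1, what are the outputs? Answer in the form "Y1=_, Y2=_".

Propagate with n6 forced: n1=0, n2=1, n3=0, n4=0, n5=0, n6=1 [stuck-at-1], n7=0, n8=0.
So the outputs are Y1=1, Y2=0. (Without the fault they would be Y1=0, Y2=0.)

Y1=1, Y2=0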